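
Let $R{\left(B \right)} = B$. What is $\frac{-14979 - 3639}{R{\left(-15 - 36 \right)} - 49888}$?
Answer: $\frac{18618}{49939} \approx 0.37281$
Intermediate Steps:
$\frac{-14979 - 3639}{R{\left(-15 - 36 \right)} - 49888} = \frac{-14979 - 3639}{\left(-15 - 36\right) - 49888} = - \frac{18618}{-51 - 49888} = - \frac{18618}{-49939} = \left(-18618\right) \left(- \frac{1}{49939}\right) = \frac{18618}{49939}$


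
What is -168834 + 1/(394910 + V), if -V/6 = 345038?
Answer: -282850639213/1675318 ≈ -1.6883e+5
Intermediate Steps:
V = -2070228 (V = -6*345038 = -2070228)
-168834 + 1/(394910 + V) = -168834 + 1/(394910 - 2070228) = -168834 + 1/(-1675318) = -168834 - 1/1675318 = -282850639213/1675318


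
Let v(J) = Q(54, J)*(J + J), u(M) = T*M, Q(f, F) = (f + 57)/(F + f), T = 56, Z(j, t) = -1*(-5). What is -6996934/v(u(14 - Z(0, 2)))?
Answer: -15493211/444 ≈ -34895.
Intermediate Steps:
Z(j, t) = 5
Q(f, F) = (57 + f)/(F + f)
u(M) = 56*M
v(J) = 222*J/(54 + J) (v(J) = ((57 + 54)/(J + 54))*(J + J) = (111/(54 + J))*(2*J) = 222*J/(54 + J))
-6996934/v(u(14 - Z(0, 2))) = -6996934*(54 + 56*(14 - 1*5))/(12432*(14 - 1*5)) = -6996934*(54 + 56*(14 - 5))/(12432*(14 - 5)) = -6996934/(222*(56*9)/(54 + 56*9)) = -6996934/(222*504/(54 + 504)) = -6996934/(222*504/558) = -6996934/(222*504*(1/558)) = -6996934/6216/31 = -6996934*31/6216 = -15493211/444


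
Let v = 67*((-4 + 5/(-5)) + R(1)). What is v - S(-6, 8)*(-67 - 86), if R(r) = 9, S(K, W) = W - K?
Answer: 2410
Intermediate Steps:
v = 268 (v = 67*((-4 + 5/(-5)) + 9) = 67*((-4 + 5*(-⅕)) + 9) = 67*((-4 - 1) + 9) = 67*(-5 + 9) = 67*4 = 268)
v - S(-6, 8)*(-67 - 86) = 268 - (8 - 1*(-6))*(-67 - 86) = 268 - (8 + 6)*(-153) = 268 - 14*(-153) = 268 - 1*(-2142) = 268 + 2142 = 2410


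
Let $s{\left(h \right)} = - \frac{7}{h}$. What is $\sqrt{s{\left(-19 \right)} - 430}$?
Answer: $\frac{3 i \sqrt{17233}}{19} \approx 20.728 i$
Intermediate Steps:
$\sqrt{s{\left(-19 \right)} - 430} = \sqrt{- \frac{7}{-19} - 430} = \sqrt{\left(-7\right) \left(- \frac{1}{19}\right) - 430} = \sqrt{\frac{7}{19} - 430} = \sqrt{- \frac{8163}{19}} = \frac{3 i \sqrt{17233}}{19}$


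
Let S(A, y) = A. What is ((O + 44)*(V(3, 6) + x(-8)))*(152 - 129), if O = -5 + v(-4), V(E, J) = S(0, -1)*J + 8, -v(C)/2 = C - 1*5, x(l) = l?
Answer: 0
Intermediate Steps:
v(C) = 10 - 2*C (v(C) = -2*(C - 1*5) = -2*(C - 5) = -2*(-5 + C) = 10 - 2*C)
V(E, J) = 8 (V(E, J) = 0*J + 8 = 0 + 8 = 8)
O = 13 (O = -5 + (10 - 2*(-4)) = -5 + (10 + 8) = -5 + 18 = 13)
((O + 44)*(V(3, 6) + x(-8)))*(152 - 129) = ((13 + 44)*(8 - 8))*(152 - 129) = (57*0)*23 = 0*23 = 0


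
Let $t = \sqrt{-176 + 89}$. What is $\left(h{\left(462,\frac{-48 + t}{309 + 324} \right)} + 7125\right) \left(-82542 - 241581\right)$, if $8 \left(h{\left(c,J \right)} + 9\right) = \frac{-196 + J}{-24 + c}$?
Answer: $- \frac{142104450951953}{61612} - \frac{108041 i \sqrt{87}}{739344} \approx -2.3064 \cdot 10^{9} - 1.363 i$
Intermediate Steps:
$t = i \sqrt{87}$ ($t = \sqrt{-87} = i \sqrt{87} \approx 9.3274 i$)
$h{\left(c,J \right)} = -9 + \frac{-196 + J}{8 \left(-24 + c\right)}$ ($h{\left(c,J \right)} = -9 + \frac{\left(-196 + J\right) \frac{1}{-24 + c}}{8} = -9 + \frac{\frac{1}{-24 + c} \left(-196 + J\right)}{8} = -9 + \frac{-196 + J}{8 \left(-24 + c\right)}$)
$\left(h{\left(462,\frac{-48 + t}{309 + 324} \right)} + 7125\right) \left(-82542 - 241581\right) = \left(\frac{1532 + \frac{-48 + i \sqrt{87}}{309 + 324} - 33264}{8 \left(-24 + 462\right)} + 7125\right) \left(-82542 - 241581\right) = \left(\frac{1532 + \frac{-48 + i \sqrt{87}}{633} - 33264}{8 \cdot 438} + 7125\right) \left(-324123\right) = \left(\frac{1}{8} \cdot \frac{1}{438} \left(1532 + \left(-48 + i \sqrt{87}\right) \frac{1}{633} - 33264\right) + 7125\right) \left(-324123\right) = \left(\frac{1}{8} \cdot \frac{1}{438} \left(1532 - \left(\frac{16}{211} - \frac{i \sqrt{87}}{633}\right) - 33264\right) + 7125\right) \left(-324123\right) = \left(\frac{1}{8} \cdot \frac{1}{438} \left(- \frac{6695468}{211} + \frac{i \sqrt{87}}{633}\right) + 7125\right) \left(-324123\right) = \left(\left(- \frac{1673867}{184836} + \frac{i \sqrt{87}}{2218032}\right) + 7125\right) \left(-324123\right) = \left(\frac{1315282633}{184836} + \frac{i \sqrt{87}}{2218032}\right) \left(-324123\right) = - \frac{142104450951953}{61612} - \frac{108041 i \sqrt{87}}{739344}$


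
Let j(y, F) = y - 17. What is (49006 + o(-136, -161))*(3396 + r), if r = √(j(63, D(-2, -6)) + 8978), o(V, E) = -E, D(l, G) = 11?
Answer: 166971132 + 393336*√141 ≈ 1.7164e+8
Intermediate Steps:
j(y, F) = -17 + y
r = 8*√141 (r = √((-17 + 63) + 8978) = √(46 + 8978) = √9024 = 8*√141 ≈ 94.995)
(49006 + o(-136, -161))*(3396 + r) = (49006 - 1*(-161))*(3396 + 8*√141) = (49006 + 161)*(3396 + 8*√141) = 49167*(3396 + 8*√141) = 166971132 + 393336*√141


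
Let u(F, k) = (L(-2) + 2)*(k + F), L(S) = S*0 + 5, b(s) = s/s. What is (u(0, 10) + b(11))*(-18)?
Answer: -1278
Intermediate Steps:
b(s) = 1
L(S) = 5 (L(S) = 0 + 5 = 5)
u(F, k) = 7*F + 7*k (u(F, k) = (5 + 2)*(k + F) = 7*(F + k) = 7*F + 7*k)
(u(0, 10) + b(11))*(-18) = ((7*0 + 7*10) + 1)*(-18) = ((0 + 70) + 1)*(-18) = (70 + 1)*(-18) = 71*(-18) = -1278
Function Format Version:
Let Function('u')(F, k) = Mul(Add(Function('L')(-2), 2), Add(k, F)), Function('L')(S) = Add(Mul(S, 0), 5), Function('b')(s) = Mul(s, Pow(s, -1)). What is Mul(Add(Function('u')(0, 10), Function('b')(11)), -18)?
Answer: -1278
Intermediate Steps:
Function('b')(s) = 1
Function('L')(S) = 5 (Function('L')(S) = Add(0, 5) = 5)
Function('u')(F, k) = Add(Mul(7, F), Mul(7, k)) (Function('u')(F, k) = Mul(Add(5, 2), Add(k, F)) = Mul(7, Add(F, k)) = Add(Mul(7, F), Mul(7, k)))
Mul(Add(Function('u')(0, 10), Function('b')(11)), -18) = Mul(Add(Add(Mul(7, 0), Mul(7, 10)), 1), -18) = Mul(Add(Add(0, 70), 1), -18) = Mul(Add(70, 1), -18) = Mul(71, -18) = -1278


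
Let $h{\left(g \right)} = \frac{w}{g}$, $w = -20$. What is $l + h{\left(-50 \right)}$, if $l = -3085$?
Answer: $- \frac{15423}{5} \approx -3084.6$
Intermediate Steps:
$h{\left(g \right)} = - \frac{20}{g}$
$l + h{\left(-50 \right)} = -3085 - \frac{20}{-50} = -3085 - - \frac{2}{5} = -3085 + \frac{2}{5} = - \frac{15423}{5}$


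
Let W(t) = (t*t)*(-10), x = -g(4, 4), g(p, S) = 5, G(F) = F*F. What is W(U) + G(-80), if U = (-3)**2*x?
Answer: -13850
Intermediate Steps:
G(F) = F**2
x = -5 (x = -1*5 = -5)
U = -45 (U = (-3)**2*(-5) = 9*(-5) = -45)
W(t) = -10*t**2 (W(t) = t**2*(-10) = -10*t**2)
W(U) + G(-80) = -10*(-45)**2 + (-80)**2 = -10*2025 + 6400 = -20250 + 6400 = -13850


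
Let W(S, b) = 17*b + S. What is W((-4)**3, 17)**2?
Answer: 50625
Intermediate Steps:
W(S, b) = S + 17*b
W((-4)**3, 17)**2 = ((-4)**3 + 17*17)**2 = (-64 + 289)**2 = 225**2 = 50625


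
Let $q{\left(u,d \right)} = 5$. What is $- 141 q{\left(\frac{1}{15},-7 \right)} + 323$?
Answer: $-382$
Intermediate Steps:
$- 141 q{\left(\frac{1}{15},-7 \right)} + 323 = \left(-141\right) 5 + 323 = -705 + 323 = -382$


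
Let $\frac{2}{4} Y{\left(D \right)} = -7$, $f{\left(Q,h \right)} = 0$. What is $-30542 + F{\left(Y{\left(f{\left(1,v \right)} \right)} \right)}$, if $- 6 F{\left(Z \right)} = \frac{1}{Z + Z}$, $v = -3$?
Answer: $- \frac{5131055}{168} \approx -30542.0$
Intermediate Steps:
$Y{\left(D \right)} = -14$ ($Y{\left(D \right)} = 2 \left(-7\right) = -14$)
$F{\left(Z \right)} = - \frac{1}{12 Z}$ ($F{\left(Z \right)} = - \frac{1}{6 \left(Z + Z\right)} = - \frac{1}{6 \cdot 2 Z} = - \frac{\frac{1}{2} \frac{1}{Z}}{6} = - \frac{1}{12 Z}$)
$-30542 + F{\left(Y{\left(f{\left(1,v \right)} \right)} \right)} = -30542 - \frac{1}{12 \left(-14\right)} = -30542 - - \frac{1}{168} = -30542 + \frac{1}{168} = - \frac{5131055}{168}$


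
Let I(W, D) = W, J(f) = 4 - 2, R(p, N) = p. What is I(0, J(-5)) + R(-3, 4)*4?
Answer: -12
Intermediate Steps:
J(f) = 2
I(0, J(-5)) + R(-3, 4)*4 = 0 - 3*4 = 0 - 12 = -12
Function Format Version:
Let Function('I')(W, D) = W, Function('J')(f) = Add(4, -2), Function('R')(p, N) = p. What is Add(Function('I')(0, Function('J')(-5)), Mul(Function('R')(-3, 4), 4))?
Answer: -12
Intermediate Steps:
Function('J')(f) = 2
Add(Function('I')(0, Function('J')(-5)), Mul(Function('R')(-3, 4), 4)) = Add(0, Mul(-3, 4)) = Add(0, -12) = -12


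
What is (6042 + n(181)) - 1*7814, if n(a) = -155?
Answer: -1927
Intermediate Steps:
(6042 + n(181)) - 1*7814 = (6042 - 155) - 1*7814 = 5887 - 7814 = -1927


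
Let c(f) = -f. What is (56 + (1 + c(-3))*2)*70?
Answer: 4480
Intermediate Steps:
(56 + (1 + c(-3))*2)*70 = (56 + (1 - 1*(-3))*2)*70 = (56 + (1 + 3)*2)*70 = (56 + 4*2)*70 = (56 + 8)*70 = 64*70 = 4480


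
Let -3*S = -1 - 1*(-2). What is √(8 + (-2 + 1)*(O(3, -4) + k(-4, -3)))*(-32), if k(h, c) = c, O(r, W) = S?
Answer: -32*√102/3 ≈ -107.73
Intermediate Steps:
S = -⅓ (S = -(-1 - 1*(-2))/3 = -(-1 + 2)/3 = -⅓*1 = -⅓ ≈ -0.33333)
O(r, W) = -⅓
√(8 + (-2 + 1)*(O(3, -4) + k(-4, -3)))*(-32) = √(8 + (-2 + 1)*(-⅓ - 3))*(-32) = √(8 - 1*(-10/3))*(-32) = √(8 + 10/3)*(-32) = √(34/3)*(-32) = (√102/3)*(-32) = -32*√102/3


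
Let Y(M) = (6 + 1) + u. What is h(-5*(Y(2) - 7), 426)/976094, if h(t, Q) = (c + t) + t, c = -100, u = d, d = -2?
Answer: -40/488047 ≈ -8.1959e-5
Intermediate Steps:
u = -2
Y(M) = 5 (Y(M) = (6 + 1) - 2 = 7 - 2 = 5)
h(t, Q) = -100 + 2*t (h(t, Q) = (-100 + t) + t = -100 + 2*t)
h(-5*(Y(2) - 7), 426)/976094 = (-100 + 2*(-5*(5 - 7)))/976094 = (-100 + 2*(-5*(-2)))*(1/976094) = (-100 + 2*10)*(1/976094) = (-100 + 20)*(1/976094) = -80*1/976094 = -40/488047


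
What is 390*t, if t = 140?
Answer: 54600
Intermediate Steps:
390*t = 390*140 = 54600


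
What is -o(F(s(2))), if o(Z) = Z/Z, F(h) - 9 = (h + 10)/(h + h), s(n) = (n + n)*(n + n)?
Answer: -1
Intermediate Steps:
s(n) = 4*n**2 (s(n) = (2*n)*(2*n) = 4*n**2)
F(h) = 9 + (10 + h)/(2*h) (F(h) = 9 + (h + 10)/(h + h) = 9 + (10 + h)/((2*h)) = 9 + (10 + h)*(1/(2*h)) = 9 + (10 + h)/(2*h))
o(Z) = 1
-o(F(s(2))) = -1*1 = -1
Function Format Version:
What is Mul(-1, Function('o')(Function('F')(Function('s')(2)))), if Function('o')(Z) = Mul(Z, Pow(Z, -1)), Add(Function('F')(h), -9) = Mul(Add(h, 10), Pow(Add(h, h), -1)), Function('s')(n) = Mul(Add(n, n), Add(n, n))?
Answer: -1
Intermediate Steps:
Function('s')(n) = Mul(4, Pow(n, 2)) (Function('s')(n) = Mul(Mul(2, n), Mul(2, n)) = Mul(4, Pow(n, 2)))
Function('F')(h) = Add(9, Mul(Rational(1, 2), Pow(h, -1), Add(10, h))) (Function('F')(h) = Add(9, Mul(Add(h, 10), Pow(Add(h, h), -1))) = Add(9, Mul(Add(10, h), Pow(Mul(2, h), -1))) = Add(9, Mul(Add(10, h), Mul(Rational(1, 2), Pow(h, -1)))) = Add(9, Mul(Rational(1, 2), Pow(h, -1), Add(10, h))))
Function('o')(Z) = 1
Mul(-1, Function('o')(Function('F')(Function('s')(2)))) = Mul(-1, 1) = -1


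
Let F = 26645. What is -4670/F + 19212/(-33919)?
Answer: -134061094/180754351 ≈ -0.74168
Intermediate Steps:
-4670/F + 19212/(-33919) = -4670/26645 + 19212/(-33919) = -4670*1/26645 + 19212*(-1/33919) = -934/5329 - 19212/33919 = -134061094/180754351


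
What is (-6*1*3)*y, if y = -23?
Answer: 414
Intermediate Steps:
(-6*1*3)*y = (-6*1*3)*(-23) = -6*3*(-23) = -18*(-23) = 414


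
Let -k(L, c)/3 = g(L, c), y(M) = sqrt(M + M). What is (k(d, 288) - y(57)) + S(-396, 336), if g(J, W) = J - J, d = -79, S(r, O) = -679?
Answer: -679 - sqrt(114) ≈ -689.68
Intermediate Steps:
y(M) = sqrt(2)*sqrt(M) (y(M) = sqrt(2*M) = sqrt(2)*sqrt(M))
g(J, W) = 0
k(L, c) = 0 (k(L, c) = -3*0 = 0)
(k(d, 288) - y(57)) + S(-396, 336) = (0 - sqrt(2)*sqrt(57)) - 679 = (0 - sqrt(114)) - 679 = -sqrt(114) - 679 = -679 - sqrt(114)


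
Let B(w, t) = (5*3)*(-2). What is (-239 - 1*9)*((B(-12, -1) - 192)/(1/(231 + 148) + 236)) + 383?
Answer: 18374553/29815 ≈ 616.29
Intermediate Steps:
B(w, t) = -30 (B(w, t) = 15*(-2) = -30)
(-239 - 1*9)*((B(-12, -1) - 192)/(1/(231 + 148) + 236)) + 383 = (-239 - 1*9)*((-30 - 192)/(1/(231 + 148) + 236)) + 383 = (-239 - 9)*(-222/(1/379 + 236)) + 383 = -(-55056)/(1/379 + 236) + 383 = -(-55056)/89445/379 + 383 = -(-55056)*379/89445 + 383 = -248*(-28046/29815) + 383 = 6955408/29815 + 383 = 18374553/29815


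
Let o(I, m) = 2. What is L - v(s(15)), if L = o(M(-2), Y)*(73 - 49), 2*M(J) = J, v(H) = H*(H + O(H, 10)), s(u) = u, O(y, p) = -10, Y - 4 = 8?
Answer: -27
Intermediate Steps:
Y = 12 (Y = 4 + 8 = 12)
v(H) = H*(-10 + H) (v(H) = H*(H - 10) = H*(-10 + H))
M(J) = J/2
L = 48 (L = 2*(73 - 49) = 2*24 = 48)
L - v(s(15)) = 48 - 15*(-10 + 15) = 48 - 15*5 = 48 - 1*75 = 48 - 75 = -27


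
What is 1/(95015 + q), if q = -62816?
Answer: 1/32199 ≈ 3.1057e-5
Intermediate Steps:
1/(95015 + q) = 1/(95015 - 62816) = 1/32199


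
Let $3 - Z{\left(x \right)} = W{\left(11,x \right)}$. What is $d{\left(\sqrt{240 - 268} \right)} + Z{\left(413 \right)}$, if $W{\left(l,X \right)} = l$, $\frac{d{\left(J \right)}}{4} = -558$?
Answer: $-2240$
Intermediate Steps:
$d{\left(J \right)} = -2232$ ($d{\left(J \right)} = 4 \left(-558\right) = -2232$)
$Z{\left(x \right)} = -8$ ($Z{\left(x \right)} = 3 - 11 = -8$)
$d{\left(\sqrt{240 - 268} \right)} + Z{\left(413 \right)} = -2232 - 8 = -2240$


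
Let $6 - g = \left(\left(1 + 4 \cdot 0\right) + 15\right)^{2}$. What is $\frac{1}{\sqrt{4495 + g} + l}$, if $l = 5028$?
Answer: $\frac{1676}{8425513} - \frac{\sqrt{4245}}{25276539} \approx 0.00019634$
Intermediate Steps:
$g = -250$ ($g = 6 - \left(\left(1 + 4 \cdot 0\right) + 15\right)^{2} = 6 - \left(\left(1 + 0\right) + 15\right)^{2} = 6 - \left(1 + 15\right)^{2} = 6 - 16^{2} = 6 - 256 = -250$)
$\frac{1}{\sqrt{4495 + g} + l} = \frac{1}{\sqrt{4495 - 250} + 5028} = \frac{1}{\sqrt{4245} + 5028} = \frac{1}{5028 + \sqrt{4245}}$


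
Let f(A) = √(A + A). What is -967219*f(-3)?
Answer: -967219*I*√6 ≈ -2.3692e+6*I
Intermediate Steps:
f(A) = √2*√A (f(A) = √(2*A) = √2*√A)
-967219*f(-3) = -967219*√2*√(-3) = -967219*√2*I*√3 = -967219*I*√6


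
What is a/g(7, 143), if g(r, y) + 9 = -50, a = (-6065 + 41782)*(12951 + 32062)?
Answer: -1607729321/59 ≈ -2.7250e+7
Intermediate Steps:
a = 1607729321 (a = 35717*45013 = 1607729321)
g(r, y) = -59 (g(r, y) = -9 - 50 = -59)
a/g(7, 143) = 1607729321/(-59) = 1607729321*(-1/59) = -1607729321/59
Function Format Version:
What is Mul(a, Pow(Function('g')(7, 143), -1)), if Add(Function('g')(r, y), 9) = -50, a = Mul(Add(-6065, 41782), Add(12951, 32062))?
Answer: Rational(-1607729321, 59) ≈ -2.7250e+7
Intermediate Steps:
a = 1607729321 (a = Mul(35717, 45013) = 1607729321)
Function('g')(r, y) = -59 (Function('g')(r, y) = Add(-9, -50) = -59)
Mul(a, Pow(Function('g')(7, 143), -1)) = Mul(1607729321, Pow(-59, -1)) = Mul(1607729321, Rational(-1, 59)) = Rational(-1607729321, 59)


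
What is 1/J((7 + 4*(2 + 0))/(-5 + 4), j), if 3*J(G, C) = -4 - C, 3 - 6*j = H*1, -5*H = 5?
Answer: -9/14 ≈ -0.64286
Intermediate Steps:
H = -1 (H = -⅕*5 = -1)
j = ⅔ (j = ½ - (-1)/6 = ½ - ⅙*(-1) = ½ + ⅙ = ⅔ ≈ 0.66667)
J(G, C) = -4/3 - C/3 (J(G, C) = (-4 - C)/3 = -4/3 - C/3)
1/J((7 + 4*(2 + 0))/(-5 + 4), j) = 1/(-4/3 - ⅓*⅔) = 1/(-4/3 - 2/9) = 1/(-14/9) = -9/14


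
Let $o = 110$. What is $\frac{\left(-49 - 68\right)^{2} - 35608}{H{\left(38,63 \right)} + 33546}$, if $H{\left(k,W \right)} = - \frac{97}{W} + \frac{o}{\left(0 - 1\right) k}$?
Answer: $- \frac{26237043}{40149254} \approx -0.65349$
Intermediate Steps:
$H{\left(k,W \right)} = - \frac{110}{k} - \frac{97}{W}$ ($H{\left(k,W \right)} = - \frac{97}{W} + \frac{110}{\left(0 - 1\right) k} = - \frac{97}{W} + \frac{110}{\left(-1\right) k} = - \frac{97}{W} + 110 \left(- \frac{1}{k}\right) = - \frac{97}{W} - \frac{110}{k} = - \frac{110}{k} - \frac{97}{W}$)
$\frac{\left(-49 - 68\right)^{2} - 35608}{H{\left(38,63 \right)} + 33546} = \frac{\left(-49 - 68\right)^{2} - 35608}{\left(- \frac{110}{38} - \frac{97}{63}\right) + 33546} = \frac{\left(-117\right)^{2} - 35608}{\left(\left(-110\right) \frac{1}{38} - \frac{97}{63}\right) + 33546} = \frac{13689 - 35608}{\left(- \frac{55}{19} - \frac{97}{63}\right) + 33546} = - \frac{21919}{- \frac{5308}{1197} + 33546} = - \frac{21919}{\frac{40149254}{1197}} = \left(-21919\right) \frac{1197}{40149254} = - \frac{26237043}{40149254}$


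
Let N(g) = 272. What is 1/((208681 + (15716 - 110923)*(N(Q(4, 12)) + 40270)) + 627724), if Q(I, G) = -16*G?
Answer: -1/3859045789 ≈ -2.5913e-10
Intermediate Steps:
1/((208681 + (15716 - 110923)*(N(Q(4, 12)) + 40270)) + 627724) = 1/((208681 + (15716 - 110923)*(272 + 40270)) + 627724) = 1/((208681 - 95207*40542) + 627724) = 1/((208681 - 3859882194) + 627724) = 1/(-3859673513 + 627724) = 1/(-3859045789) = -1/3859045789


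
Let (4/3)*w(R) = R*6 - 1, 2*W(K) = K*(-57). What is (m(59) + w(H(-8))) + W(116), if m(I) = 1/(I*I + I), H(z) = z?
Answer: -5916667/1770 ≈ -3342.8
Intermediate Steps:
W(K) = -57*K/2 (W(K) = (K*(-57))/2 = (-57*K)/2 = -57*K/2)
m(I) = 1/(I + I**2) (m(I) = 1/(I**2 + I) = 1/(I + I**2))
w(R) = -3/4 + 9*R/2 (w(R) = 3*(R*6 - 1)/4 = 3*(6*R - 1)/4 = 3*(-1 + 6*R)/4 = -3/4 + 9*R/2)
(m(59) + w(H(-8))) + W(116) = (1/(59*(1 + 59)) + (-3/4 + (9/2)*(-8))) - 57/2*116 = ((1/59)/60 + (-3/4 - 36)) - 3306 = ((1/59)*(1/60) - 147/4) - 3306 = (1/3540 - 147/4) - 3306 = -65047/1770 - 3306 = -5916667/1770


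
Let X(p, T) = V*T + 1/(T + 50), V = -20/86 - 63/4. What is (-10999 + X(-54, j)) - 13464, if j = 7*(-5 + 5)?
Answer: -1223149/50 ≈ -24463.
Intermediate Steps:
j = 0 (j = 7*0 = 0)
V = -2749/172 (V = -20*1/86 - 63*1/4 = -10/43 - 63/4 = -2749/172 ≈ -15.983)
X(p, T) = 1/(50 + T) - 2749*T/172 (X(p, T) = -2749*T/172 + 1/(T + 50) = -2749*T/172 + 1/(50 + T) = 1/(50 + T) - 2749*T/172)
(-10999 + X(-54, j)) - 13464 = (-10999 + (172 - 137450*0 - 2749*0**2)/(172*(50 + 0))) - 13464 = (-10999 + (1/172)*(172 + 0 - 2749*0)/50) - 13464 = (-10999 + (1/172)*(1/50)*(172 + 0 + 0)) - 13464 = (-10999 + (1/172)*(1/50)*172) - 13464 = (-10999 + 1/50) - 13464 = -549949/50 - 13464 = -1223149/50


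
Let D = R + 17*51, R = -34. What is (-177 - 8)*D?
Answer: -154105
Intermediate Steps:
D = 833 (D = -34 + 17*51 = -34 + 867 = 833)
(-177 - 8)*D = (-177 - 8)*833 = -185*833 = -154105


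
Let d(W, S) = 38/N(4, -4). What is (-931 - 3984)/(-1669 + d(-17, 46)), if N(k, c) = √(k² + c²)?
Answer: 65625080/22284127 + 186770*√2/22284127 ≈ 2.9568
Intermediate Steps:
N(k, c) = √(c² + k²)
d(W, S) = 19*√2/4 (d(W, S) = 38/(√((-4)² + 4²)) = 38/(√(16 + 16)) = 38/(√32) = 38/((4*√2)) = 38*(√2/8) = 19*√2/4)
(-931 - 3984)/(-1669 + d(-17, 46)) = (-931 - 3984)/(-1669 + 19*√2/4) = -4915/(-1669 + 19*√2/4)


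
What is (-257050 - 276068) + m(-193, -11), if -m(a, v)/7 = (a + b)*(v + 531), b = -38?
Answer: 307722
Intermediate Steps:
m(a, v) = -7*(-38 + a)*(531 + v) (m(a, v) = -7*(a - 38)*(v + 531) = -7*(-38 + a)*(531 + v))
(-257050 - 276068) + m(-193, -11) = (-257050 - 276068) + (141246 - 3717*(-193) + 266*(-11) - 7*(-193)*(-11)) = -533118 + (141246 + 717381 - 2926 - 14861) = -533118 + 840840 = 307722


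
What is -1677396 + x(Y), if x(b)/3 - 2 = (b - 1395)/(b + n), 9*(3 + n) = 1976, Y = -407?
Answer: -1437498903/857 ≈ -1.6774e+6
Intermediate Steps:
n = 1949/9 (n = -3 + (⅑)*1976 = -3 + 1976/9 = 1949/9 ≈ 216.56)
x(b) = 6 + 3*(-1395 + b)/(1949/9 + b) (x(b) = 6 + 3*((b - 1395)/(b + 1949/9)) = 6 + 3*((-1395 + b)/(1949/9 + b)) = 6 + 3*(-1395 + b)/(1949/9 + b))
-1677396 + x(Y) = -1677396 + 3*(-8657 + 27*(-407))/(1949 + 9*(-407)) = -1677396 + 3*(-8657 - 10989)/(1949 - 3663) = -1677396 + 3*(-19646)/(-1714) = -1677396 + 3*(-1/1714)*(-19646) = -1677396 + 29469/857 = -1437498903/857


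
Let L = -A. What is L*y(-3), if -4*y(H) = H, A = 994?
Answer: -1491/2 ≈ -745.50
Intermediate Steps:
L = -994 (L = -1*994 = -994)
y(H) = -H/4
L*y(-3) = -(-497)*(-3)/2 = -994*3/4 = -1491/2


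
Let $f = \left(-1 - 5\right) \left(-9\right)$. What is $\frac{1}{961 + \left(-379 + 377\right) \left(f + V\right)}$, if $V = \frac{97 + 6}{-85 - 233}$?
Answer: $\frac{159}{135730} \approx 0.0011714$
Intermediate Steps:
$V = - \frac{103}{318}$ ($V = \frac{103}{-318} = 103 \left(- \frac{1}{318}\right) = - \frac{103}{318} \approx -0.3239$)
$f = 54$ ($f = \left(-6\right) \left(-9\right) = 54$)
$\frac{1}{961 + \left(-379 + 377\right) \left(f + V\right)} = \frac{1}{961 + \left(-379 + 377\right) \left(54 - \frac{103}{318}\right)} = \frac{1}{961 - \frac{17069}{159}} = \frac{1}{\frac{135730}{159}} = \frac{159}{135730}$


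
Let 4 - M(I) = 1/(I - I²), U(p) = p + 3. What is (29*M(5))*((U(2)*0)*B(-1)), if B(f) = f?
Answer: 0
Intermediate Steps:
U(p) = 3 + p
M(I) = 4 - 1/(I - I²)
(29*M(5))*((U(2)*0)*B(-1)) = (29*((1 - 4*5 + 4*5²)/(5*(-1 + 5))))*(((3 + 2)*0)*(-1)) = (29*((⅕)*(1 - 20 + 4*25)/4))*((5*0)*(-1)) = (29*((⅕)*(¼)*(1 - 20 + 100)))*(0*(-1)) = (29*((⅕)*(¼)*81))*0 = (29*(81/20))*0 = (2349/20)*0 = 0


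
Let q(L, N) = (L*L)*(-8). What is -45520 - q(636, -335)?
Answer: 3190448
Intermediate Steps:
q(L, N) = -8*L**2 (q(L, N) = L**2*(-8) = -8*L**2)
-45520 - q(636, -335) = -45520 - (-8)*636**2 = -45520 - (-8)*404496 = -45520 - 1*(-3235968) = -45520 + 3235968 = 3190448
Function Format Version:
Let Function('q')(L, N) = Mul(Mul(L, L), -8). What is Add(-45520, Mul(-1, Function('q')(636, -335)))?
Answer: 3190448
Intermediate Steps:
Function('q')(L, N) = Mul(-8, Pow(L, 2)) (Function('q')(L, N) = Mul(Pow(L, 2), -8) = Mul(-8, Pow(L, 2)))
Add(-45520, Mul(-1, Function('q')(636, -335))) = Add(-45520, Mul(-1, Mul(-8, Pow(636, 2)))) = Add(-45520, Mul(-1, Mul(-8, 404496))) = Add(-45520, Mul(-1, -3235968)) = Add(-45520, 3235968) = 3190448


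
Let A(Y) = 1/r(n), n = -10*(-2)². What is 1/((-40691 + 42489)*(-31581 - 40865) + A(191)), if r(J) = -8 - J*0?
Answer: -8/1042063265 ≈ -7.6771e-9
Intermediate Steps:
n = -40 (n = -10*4 = -40)
r(J) = -8 (r(J) = -8 - 1*0 = -8 + 0 = -8)
A(Y) = -⅛ (A(Y) = 1/(-8) = -⅛)
1/((-40691 + 42489)*(-31581 - 40865) + A(191)) = 1/((-40691 + 42489)*(-31581 - 40865) - ⅛) = 1/(1798*(-72446) - ⅛) = 1/(-130257908 - ⅛) = 1/(-1042063265/8) = -8/1042063265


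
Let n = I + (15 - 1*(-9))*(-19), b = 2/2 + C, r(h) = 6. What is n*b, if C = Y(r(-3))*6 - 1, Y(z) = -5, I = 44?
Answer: 12360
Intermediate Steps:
C = -31 (C = -5*6 - 1 = -30 - 1 = -31)
b = -30 (b = 2/2 - 31 = 2*(½) - 31 = 1 - 31 = -30)
n = -412 (n = 44 + (15 - 1*(-9))*(-19) = 44 + (15 + 9)*(-19) = 44 + 24*(-19) = 44 - 456 = -412)
n*b = -412*(-30) = 12360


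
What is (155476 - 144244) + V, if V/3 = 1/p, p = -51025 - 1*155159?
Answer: 771952895/68728 ≈ 11232.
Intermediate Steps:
p = -206184 (p = -51025 - 155159 = -206184)
V = -1/68728 (V = 3/(-206184) = 3*(-1/206184) = -1/68728 ≈ -1.4550e-5)
(155476 - 144244) + V = (155476 - 144244) - 1/68728 = 11232 - 1/68728 = 771952895/68728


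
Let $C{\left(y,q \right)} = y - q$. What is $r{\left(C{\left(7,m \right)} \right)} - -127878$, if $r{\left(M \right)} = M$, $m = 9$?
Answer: $127876$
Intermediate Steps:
$r{\left(C{\left(7,m \right)} \right)} - -127878 = \left(7 - 9\right) - -127878 = \left(7 - 9\right) + 127878 = -2 + 127878 = 127876$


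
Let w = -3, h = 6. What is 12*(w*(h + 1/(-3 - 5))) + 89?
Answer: -245/2 ≈ -122.50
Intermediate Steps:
12*(w*(h + 1/(-3 - 5))) + 89 = 12*(-3*(6 + 1/(-3 - 5))) + 89 = 12*(-3*(6 + 1/(-8))) + 89 = 12*(-3*(6 - ⅛)) + 89 = 12*(-3*47/8) + 89 = 12*(-141/8) + 89 = -423/2 + 89 = -245/2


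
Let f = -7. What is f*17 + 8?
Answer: -111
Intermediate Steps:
f*17 + 8 = -7*17 + 8 = -119 + 8 = -111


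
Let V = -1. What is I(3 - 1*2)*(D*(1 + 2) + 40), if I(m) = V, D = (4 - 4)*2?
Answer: -40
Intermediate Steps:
D = 0 (D = 0*2 = 0)
I(m) = -1
I(3 - 1*2)*(D*(1 + 2) + 40) = -(0*(1 + 2) + 40) = -(0*3 + 40) = -(0 + 40) = -1*40 = -40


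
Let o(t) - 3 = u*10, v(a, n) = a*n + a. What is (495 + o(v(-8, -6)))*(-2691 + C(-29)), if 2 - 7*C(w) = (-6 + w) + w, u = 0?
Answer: -9347958/7 ≈ -1.3354e+6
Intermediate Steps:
v(a, n) = a + a*n
o(t) = 3 (o(t) = 3 + 0*10 = 3 + 0 = 3)
C(w) = 8/7 - 2*w/7 (C(w) = 2/7 - ((-6 + w) + w)/7 = 2/7 - (-6 + 2*w)/7 = 2/7 + (6/7 - 2*w/7) = 8/7 - 2*w/7)
(495 + o(v(-8, -6)))*(-2691 + C(-29)) = (495 + 3)*(-2691 + (8/7 - 2/7*(-29))) = 498*(-2691 + (8/7 + 58/7)) = 498*(-2691 + 66/7) = 498*(-18771/7) = -9347958/7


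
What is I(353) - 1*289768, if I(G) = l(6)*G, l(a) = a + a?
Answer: -285532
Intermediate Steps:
l(a) = 2*a
I(G) = 12*G (I(G) = (2*6)*G = 12*G)
I(353) - 1*289768 = 12*353 - 1*289768 = 4236 - 289768 = -285532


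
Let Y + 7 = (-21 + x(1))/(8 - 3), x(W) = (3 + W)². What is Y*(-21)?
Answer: 168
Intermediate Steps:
Y = -8 (Y = -7 + (-21 + (3 + 1)²)/(8 - 3) = -7 + (-21 + 4²)/5 = -7 + (-21 + 16)*(⅕) = -7 - 5*⅕ = -7 - 1 = -8)
Y*(-21) = -8*(-21) = 168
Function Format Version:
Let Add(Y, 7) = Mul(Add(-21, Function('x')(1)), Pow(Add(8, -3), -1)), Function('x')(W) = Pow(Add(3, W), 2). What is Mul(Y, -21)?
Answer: 168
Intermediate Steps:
Y = -8 (Y = Add(-7, Mul(Add(-21, Pow(Add(3, 1), 2)), Pow(Add(8, -3), -1))) = Add(-7, Mul(Add(-21, Pow(4, 2)), Pow(5, -1))) = Add(-7, Mul(Add(-21, 16), Rational(1, 5))) = Add(-7, Mul(-5, Rational(1, 5))) = Add(-7, -1) = -8)
Mul(Y, -21) = Mul(-8, -21) = 168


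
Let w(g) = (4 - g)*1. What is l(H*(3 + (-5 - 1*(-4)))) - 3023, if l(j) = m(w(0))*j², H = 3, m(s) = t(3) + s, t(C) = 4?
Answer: -2735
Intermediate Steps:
w(g) = 4 - g
m(s) = 4 + s
l(j) = 8*j² (l(j) = (4 + (4 - 1*0))*j² = (4 + (4 + 0))*j² = (4 + 4)*j² = 8*j²)
l(H*(3 + (-5 - 1*(-4)))) - 3023 = 8*(3*(3 + (-5 - 1*(-4))))² - 3023 = 8*(3*(3 + (-5 + 4)))² - 3023 = 8*(3*(3 - 1))² - 3023 = 8*(3*2)² - 3023 = 8*6² - 3023 = 8*36 - 3023 = 288 - 3023 = -2735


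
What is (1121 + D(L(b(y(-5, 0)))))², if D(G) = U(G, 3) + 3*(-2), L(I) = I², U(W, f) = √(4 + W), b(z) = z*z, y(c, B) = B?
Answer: 1247689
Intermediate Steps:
b(z) = z²
D(G) = -6 + √(4 + G) (D(G) = √(4 + G) + 3*(-2) = √(4 + G) - 6 = -6 + √(4 + G))
(1121 + D(L(b(y(-5, 0)))))² = (1121 + (-6 + √(4 + (0²)²)))² = (1121 + (-6 + √(4 + 0²)))² = (1121 + (-6 + √(4 + 0)))² = (1121 + (-6 + √4))² = (1121 + (-6 + 2))² = (1121 - 4)² = 1117² = 1247689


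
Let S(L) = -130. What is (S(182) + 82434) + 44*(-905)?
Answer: 42484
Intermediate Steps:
(S(182) + 82434) + 44*(-905) = (-130 + 82434) + 44*(-905) = 82304 - 39820 = 42484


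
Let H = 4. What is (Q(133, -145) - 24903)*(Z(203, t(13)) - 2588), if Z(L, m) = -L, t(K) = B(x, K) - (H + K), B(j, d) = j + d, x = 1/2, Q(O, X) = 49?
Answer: 69367514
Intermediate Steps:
x = ½ ≈ 0.50000
B(j, d) = d + j
t(K) = -7/2 (t(K) = (K + ½) - (4 + K) = (½ + K) + (-4 - K) = -7/2)
(Q(133, -145) - 24903)*(Z(203, t(13)) - 2588) = (49 - 24903)*(-1*203 - 2588) = -24854*(-203 - 2588) = -24854*(-2791) = 69367514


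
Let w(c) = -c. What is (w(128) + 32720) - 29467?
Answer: 3125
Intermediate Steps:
(w(128) + 32720) - 29467 = (-1*128 + 32720) - 29467 = (-128 + 32720) - 29467 = 32592 - 29467 = 3125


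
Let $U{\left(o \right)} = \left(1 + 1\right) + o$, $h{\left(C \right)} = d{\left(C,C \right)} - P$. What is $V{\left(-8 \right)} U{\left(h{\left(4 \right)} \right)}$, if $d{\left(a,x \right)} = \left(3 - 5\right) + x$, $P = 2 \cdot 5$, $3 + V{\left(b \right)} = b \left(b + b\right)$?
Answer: $-750$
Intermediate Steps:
$V{\left(b \right)} = -3 + 2 b^{2}$ ($V{\left(b \right)} = -3 + b \left(b + b\right) = -3 + b 2 b = -3 + 2 b^{2}$)
$P = 10$
$d{\left(a,x \right)} = -2 + x$
$h{\left(C \right)} = -12 + C$ ($h{\left(C \right)} = \left(-2 + C\right) - 10 = -12 + C$)
$U{\left(o \right)} = 2 + o$
$V{\left(-8 \right)} U{\left(h{\left(4 \right)} \right)} = \left(-3 + 2 \left(-8\right)^{2}\right) \left(2 + \left(-12 + 4\right)\right) = \left(-3 + 2 \cdot 64\right) \left(2 - 8\right) = \left(-3 + 128\right) \left(-6\right) = 125 \left(-6\right) = -750$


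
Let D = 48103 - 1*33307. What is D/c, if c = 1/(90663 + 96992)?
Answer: 2776543380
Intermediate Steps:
D = 14796 (D = 48103 - 33307 = 14796)
c = 1/187655 ≈ 5.3289e-6
D/c = 14796/(1/187655) = 14796*187655 = 2776543380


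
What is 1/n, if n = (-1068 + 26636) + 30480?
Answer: 1/56048 ≈ 1.7842e-5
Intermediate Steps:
n = 56048 (n = 25568 + 30480 = 56048)
1/n = 1/56048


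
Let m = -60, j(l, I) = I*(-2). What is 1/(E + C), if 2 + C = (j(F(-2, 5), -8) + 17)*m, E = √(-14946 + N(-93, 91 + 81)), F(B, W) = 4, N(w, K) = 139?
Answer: -1982/3943131 - I*√14807/3943131 ≈ -0.00050265 - 3.086e-5*I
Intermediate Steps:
j(l, I) = -2*I
E = I*√14807 (E = √(-14946 + 139) = √(-14807) = I*√14807 ≈ 121.68*I)
C = -1982 (C = -2 + (-2*(-8) + 17)*(-60) = -2 + (16 + 17)*(-60) = -2 + 33*(-60) = -2 - 1980 = -1982)
1/(E + C) = 1/(I*√14807 - 1982) = 1/(-1982 + I*√14807)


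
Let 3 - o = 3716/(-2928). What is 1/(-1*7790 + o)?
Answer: -732/5699155 ≈ -0.00012844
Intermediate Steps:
o = 3125/732 (o = 3 - 3716/(-2928) = 3 - 3716*(-1)/2928 = 3 - 1*(-929/732) = 3 + 929/732 = 3125/732 ≈ 4.2691)
1/(-1*7790 + o) = 1/(-1*7790 + 3125/732) = 1/(-7790 + 3125/732) = 1/(-5699155/732) = -732/5699155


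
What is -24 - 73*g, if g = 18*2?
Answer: -2652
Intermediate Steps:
g = 36
-24 - 73*g = -24 - 73*36 = -24 - 2628 = -2652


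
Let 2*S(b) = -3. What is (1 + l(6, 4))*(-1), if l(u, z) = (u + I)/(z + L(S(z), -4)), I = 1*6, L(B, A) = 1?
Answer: -17/5 ≈ -3.4000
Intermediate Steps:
S(b) = -3/2 (S(b) = (1/2)*(-3) = -3/2)
I = 6
l(u, z) = (6 + u)/(1 + z) (l(u, z) = (u + 6)/(z + 1) = (6 + u)/(1 + z))
(1 + l(6, 4))*(-1) = (1 + (6 + 6)/(1 + 4))*(-1) = (1 + 12/5)*(-1) = (17/5)*(-1) = -17/5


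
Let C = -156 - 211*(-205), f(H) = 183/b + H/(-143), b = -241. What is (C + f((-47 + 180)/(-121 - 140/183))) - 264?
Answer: 32894091049087/767939029 ≈ 42834.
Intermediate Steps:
f(H) = -183/241 - H/143 (f(H) = 183/(-241) + H/(-143) = 183*(-1/241) + H*(-1/143) = -183/241 - H/143)
C = 43099 (C = -156 + 43255 = 43099)
(C + f((-47 + 180)/(-121 - 140/183))) - 264 = (43099 + (-183/241 - (-47 + 180)/(143*(-121 - 140/183)))) - 264 = (43099 + (-183/241 - 133/(143*(-121 - 140*1/183)))) - 264 = (43099 + (-183/241 - 133/(143*(-121 - 140/183)))) - 264 = (43099 + (-183/241 - 133/(143*(-22283/183)))) - 264 = (43099 + (-183/241 - 133*(-183)/(143*22283))) - 264 = (43099 + (-183/241 - 1/143*(-24339/22283))) - 264 = (43099 + (-183/241 + 24339/3186469)) - 264 = (43099 - 577258128/767939029) - 264 = 33096826952743/767939029 - 264 = 32894091049087/767939029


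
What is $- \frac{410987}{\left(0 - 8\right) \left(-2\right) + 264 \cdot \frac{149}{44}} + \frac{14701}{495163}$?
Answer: $- \frac{203492177971}{450598330} \approx -451.6$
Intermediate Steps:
$- \frac{410987}{\left(0 - 8\right) \left(-2\right) + 264 \cdot \frac{149}{44}} + \frac{14701}{495163} = - \frac{410987}{\left(-8\right) \left(-2\right) + 264 \cdot 149 \cdot \frac{1}{44}} + 14701 \cdot \frac{1}{495163} = - \frac{410987}{16 + 264 \cdot \frac{149}{44}} + \frac{14701}{495163} = - \frac{410987}{16 + 894} + \frac{14701}{495163} = - \frac{410987}{910} + \frac{14701}{495163} = - \frac{203492177971}{450598330}$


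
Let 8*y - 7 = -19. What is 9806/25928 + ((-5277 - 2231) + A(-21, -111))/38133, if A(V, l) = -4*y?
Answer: 89710171/494356212 ≈ 0.18147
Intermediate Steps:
y = -3/2 (y = 7/8 + (⅛)*(-19) = 7/8 - 19/8 = -3/2 ≈ -1.5000)
A(V, l) = 6 (A(V, l) = -4*(-3/2) = 6)
9806/25928 + ((-5277 - 2231) + A(-21, -111))/38133 = 9806/25928 + ((-5277 - 2231) + 6)/38133 = 9806*(1/25928) + (-7508 + 6)*(1/38133) = 4903/12964 - 7502*1/38133 = 4903/12964 - 7502/38133 = 89710171/494356212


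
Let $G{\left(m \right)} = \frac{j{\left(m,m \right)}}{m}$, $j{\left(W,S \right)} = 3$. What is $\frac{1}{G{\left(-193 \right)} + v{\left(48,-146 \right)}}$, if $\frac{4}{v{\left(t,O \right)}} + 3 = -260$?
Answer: $- \frac{50759}{1561} \approx -32.517$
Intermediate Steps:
$v{\left(t,O \right)} = - \frac{4}{263}$ ($v{\left(t,O \right)} = \frac{4}{-3 - 260} = \frac{4}{-263} = 4 \left(- \frac{1}{263}\right) = - \frac{4}{263}$)
$G{\left(m \right)} = \frac{3}{m}$ ($G{\left(m \right)} = \frac{1}{m} 3 = \frac{3}{m}$)
$\frac{1}{G{\left(-193 \right)} + v{\left(48,-146 \right)}} = \frac{1}{\frac{3}{-193} - \frac{4}{263}} = \frac{1}{3 \left(- \frac{1}{193}\right) - \frac{4}{263}} = \frac{1}{- \frac{3}{193} - \frac{4}{263}} = \frac{1}{- \frac{1561}{50759}} = - \frac{50759}{1561}$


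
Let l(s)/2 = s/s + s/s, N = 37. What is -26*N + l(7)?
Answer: -958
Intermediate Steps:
l(s) = 4 (l(s) = 2*(s/s + s/s) = 2*(1 + 1) = 2*2 = 4)
-26*N + l(7) = -26*37 + 4 = -962 + 4 = -958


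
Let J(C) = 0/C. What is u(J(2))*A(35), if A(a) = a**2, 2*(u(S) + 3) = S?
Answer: -3675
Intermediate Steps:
J(C) = 0
u(S) = -3 + S/2
u(J(2))*A(35) = (-3 + (1/2)*0)*35**2 = (-3 + 0)*1225 = -3*1225 = -3675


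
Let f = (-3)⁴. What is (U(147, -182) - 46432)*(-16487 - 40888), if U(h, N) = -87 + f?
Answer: 2664380250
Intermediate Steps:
f = 81
U(h, N) = -6 (U(h, N) = -87 + 81 = -6)
(U(147, -182) - 46432)*(-16487 - 40888) = (-6 - 46432)*(-16487 - 40888) = -46438*(-57375) = 2664380250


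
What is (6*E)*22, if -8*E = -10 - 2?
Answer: 198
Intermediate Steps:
E = 3/2 (E = -(-10 - 2)/8 = -1/8*(-12) = 3/2 ≈ 1.5000)
(6*E)*22 = (6*(3/2))*22 = 9*22 = 198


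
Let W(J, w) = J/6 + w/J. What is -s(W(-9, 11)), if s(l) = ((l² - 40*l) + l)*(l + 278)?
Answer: -182339045/5832 ≈ -31265.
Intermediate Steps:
W(J, w) = J/6 + w/J (W(J, w) = J*(⅙) + w/J = J/6 + w/J)
s(l) = (278 + l)*(l² - 39*l) (s(l) = (l² - 39*l)*(278 + l) = (278 + l)*(l² - 39*l))
-s(W(-9, 11)) = -((⅙)*(-9) + 11/(-9))*(-10842 + ((⅙)*(-9) + 11/(-9))² + 239*((⅙)*(-9) + 11/(-9))) = -(-3/2 + 11*(-⅑))*(-10842 + (-3/2 + 11*(-⅑))² + 239*(-3/2 + 11*(-⅑))) = -(-3/2 - 11/9)*(-10842 + (-3/2 - 11/9)² + 239*(-3/2 - 11/9)) = -(-49)*(-10842 + (-49/18)² + 239*(-49/18))/18 = -(-49)*(-10842 + 2401/324 - 11711/18)/18 = -(-49)*(-3721205)/(18*324) = -1*182339045/5832 = -182339045/5832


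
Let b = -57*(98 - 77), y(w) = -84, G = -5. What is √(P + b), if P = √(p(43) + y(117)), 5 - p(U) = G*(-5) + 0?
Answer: √(-1197 + 2*I*√26) ≈ 0.1474 + 34.598*I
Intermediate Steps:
p(U) = -20 (p(U) = 5 - (-5*(-5) + 0) = 5 - (25 + 0) = 5 - 1*25 = 5 - 25 = -20)
b = -1197 (b = -57*21 = -1197)
P = 2*I*√26 (P = √(-20 - 84) = √(-104) = 2*I*√26 ≈ 10.198*I)
√(P + b) = √(2*I*√26 - 1197) = √(-1197 + 2*I*√26)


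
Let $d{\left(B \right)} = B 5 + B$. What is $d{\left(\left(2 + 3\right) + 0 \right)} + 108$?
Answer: $138$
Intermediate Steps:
$d{\left(B \right)} = 6 B$ ($d{\left(B \right)} = 5 B + B = 6 B$)
$d{\left(\left(2 + 3\right) + 0 \right)} + 108 = 6 \left(\left(2 + 3\right) + 0\right) + 108 = 6 \left(5 + 0\right) + 108 = 6 \cdot 5 + 108 = 30 + 108 = 138$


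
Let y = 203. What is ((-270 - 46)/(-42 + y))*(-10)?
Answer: 3160/161 ≈ 19.627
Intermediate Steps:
((-270 - 46)/(-42 + y))*(-10) = ((-270 - 46)/(-42 + 203))*(-10) = -316/161*(-10) = 3160/161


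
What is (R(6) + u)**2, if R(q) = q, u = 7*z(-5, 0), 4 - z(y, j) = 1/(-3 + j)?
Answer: 11881/9 ≈ 1320.1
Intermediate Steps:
z(y, j) = 4 - 1/(-3 + j)
u = 91/3 (u = 7*((-13 + 4*0)/(-3 + 0)) = 7*((-13 + 0)/(-3)) = 7*(-1/3*(-13)) = 7*(13/3) = 91/3 ≈ 30.333)
(R(6) + u)**2 = (6 + 91/3)**2 = (109/3)**2 = 11881/9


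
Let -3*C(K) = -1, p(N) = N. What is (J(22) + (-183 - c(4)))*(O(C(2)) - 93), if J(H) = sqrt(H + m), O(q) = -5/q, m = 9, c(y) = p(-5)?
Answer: 19224 - 108*sqrt(31) ≈ 18623.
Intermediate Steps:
c(y) = -5
C(K) = 1/3 (C(K) = -1/3*(-1) = 1/3)
J(H) = sqrt(9 + H) (J(H) = sqrt(H + 9) = sqrt(9 + H))
(J(22) + (-183 - c(4)))*(O(C(2)) - 93) = (sqrt(9 + 22) + (-183 - 1*(-5)))*(-5/1/3 - 93) = (sqrt(31) + (-183 + 5))*(-5*3 - 93) = (sqrt(31) - 178)*(-15 - 93) = (-178 + sqrt(31))*(-108) = 19224 - 108*sqrt(31)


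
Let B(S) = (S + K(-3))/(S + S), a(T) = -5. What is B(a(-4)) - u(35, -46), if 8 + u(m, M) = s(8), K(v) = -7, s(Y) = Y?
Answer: 6/5 ≈ 1.2000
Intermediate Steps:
u(m, M) = 0 (u(m, M) = -8 + 8 = 0)
B(S) = (-7 + S)/(2*S) (B(S) = (S - 7)/(S + S) = (-7 + S)/((2*S)) = (-7 + S)*(1/(2*S)) = (-7 + S)/(2*S))
B(a(-4)) - u(35, -46) = (½)*(-7 - 5)/(-5) - 1*0 = (½)*(-⅕)*(-12) + 0 = 6/5 + 0 = 6/5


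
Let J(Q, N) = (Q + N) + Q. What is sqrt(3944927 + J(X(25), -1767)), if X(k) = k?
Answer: sqrt(3943210) ≈ 1985.8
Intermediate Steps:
J(Q, N) = N + 2*Q (J(Q, N) = (N + Q) + Q = N + 2*Q)
sqrt(3944927 + J(X(25), -1767)) = sqrt(3944927 + (-1767 + 2*25)) = sqrt(3944927 + (-1767 + 50)) = sqrt(3944927 - 1717) = sqrt(3943210)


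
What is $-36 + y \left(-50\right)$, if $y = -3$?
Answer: $114$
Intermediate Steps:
$-36 + y \left(-50\right) = -36 - -150 = -36 + 150 = 114$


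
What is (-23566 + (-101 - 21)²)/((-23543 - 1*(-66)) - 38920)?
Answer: 2894/20799 ≈ 0.13914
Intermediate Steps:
(-23566 + (-101 - 21)²)/((-23543 - 1*(-66)) - 38920) = (-23566 + (-122)²)/((-23543 + 66) - 38920) = (-23566 + 14884)/(-23477 - 38920) = -8682/(-62397) = -8682*(-1/62397) = 2894/20799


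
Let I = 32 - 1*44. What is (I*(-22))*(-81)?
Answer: -21384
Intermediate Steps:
I = -12 (I = 32 - 44 = -12)
(I*(-22))*(-81) = -12*(-22)*(-81) = 264*(-81) = -21384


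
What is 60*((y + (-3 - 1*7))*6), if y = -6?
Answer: -5760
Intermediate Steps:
60*((y + (-3 - 1*7))*6) = 60*((-6 + (-3 - 1*7))*6) = 60*((-6 + (-3 - 7))*6) = 60*((-6 - 10)*6) = 60*(-16*6) = 60*(-96) = -5760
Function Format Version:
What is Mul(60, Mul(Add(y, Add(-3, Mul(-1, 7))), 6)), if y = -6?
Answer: -5760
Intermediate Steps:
Mul(60, Mul(Add(y, Add(-3, Mul(-1, 7))), 6)) = Mul(60, Mul(Add(-6, Add(-3, Mul(-1, 7))), 6)) = Mul(60, Mul(Add(-6, Add(-3, -7)), 6)) = Mul(60, Mul(Add(-6, -10), 6)) = Mul(60, Mul(-16, 6)) = Mul(60, -96) = -5760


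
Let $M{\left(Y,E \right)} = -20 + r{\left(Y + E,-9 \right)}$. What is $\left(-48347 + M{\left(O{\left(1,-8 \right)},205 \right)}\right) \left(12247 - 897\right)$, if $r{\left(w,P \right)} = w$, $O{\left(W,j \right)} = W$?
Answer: $-546627350$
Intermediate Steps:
$M{\left(Y,E \right)} = -20 + E + Y$ ($M{\left(Y,E \right)} = -20 + \left(Y + E\right) = -20 + \left(E + Y\right) = -20 + E + Y$)
$\left(-48347 + M{\left(O{\left(1,-8 \right)},205 \right)}\right) \left(12247 - 897\right) = \left(-48347 + \left(-20 + 205 + 1\right)\right) \left(12247 - 897\right) = \left(-48347 + 186\right) 11350 = \left(-48161\right) 11350 = -546627350$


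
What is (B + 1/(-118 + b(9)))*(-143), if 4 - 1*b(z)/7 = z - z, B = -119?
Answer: 1531673/90 ≈ 17019.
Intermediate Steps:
b(z) = 28 (b(z) = 28 - 7*(z - z) = 28 - 7*0 = 28 + 0 = 28)
(B + 1/(-118 + b(9)))*(-143) = (-119 + 1/(-118 + 28))*(-143) = (-119 + 1/(-90))*(-143) = (-119 - 1/90)*(-143) = -10711/90*(-143) = 1531673/90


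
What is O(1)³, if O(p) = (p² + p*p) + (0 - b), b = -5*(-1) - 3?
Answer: 0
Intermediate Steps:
b = 2 (b = 5 - 3 = 2)
O(p) = -2 + 2*p² (O(p) = (p² + p*p) + (0 - 1*2) = (p² + p²) + (0 - 2) = 2*p² - 2 = -2 + 2*p²)
O(1)³ = (-2 + 2*1²)³ = (-2 + 2*1)³ = (-2 + 2)³ = 0³ = 0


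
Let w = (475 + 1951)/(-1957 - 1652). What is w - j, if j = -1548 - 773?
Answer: 8374063/3609 ≈ 2320.3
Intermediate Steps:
j = -2321
w = -2426/3609 (w = 2426/(-3609) = 2426*(-1/3609) = -2426/3609 ≈ -0.67221)
w - j = -2426/3609 - 1*(-2321) = -2426/3609 + 2321 = 8374063/3609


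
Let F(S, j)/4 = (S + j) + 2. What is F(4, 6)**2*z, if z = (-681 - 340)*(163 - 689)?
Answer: 1237353984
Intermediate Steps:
F(S, j) = 8 + 4*S + 4*j (F(S, j) = 4*((S + j) + 2) = 4*(2 + S + j) = 8 + 4*S + 4*j)
z = 537046 (z = -1021*(-526) = 537046)
F(4, 6)**2*z = (8 + 4*4 + 4*6)**2*537046 = (8 + 16 + 24)**2*537046 = 48**2*537046 = 2304*537046 = 1237353984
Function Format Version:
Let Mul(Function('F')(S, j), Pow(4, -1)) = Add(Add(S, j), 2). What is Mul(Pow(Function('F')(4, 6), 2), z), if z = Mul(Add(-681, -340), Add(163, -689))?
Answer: 1237353984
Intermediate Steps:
Function('F')(S, j) = Add(8, Mul(4, S), Mul(4, j)) (Function('F')(S, j) = Mul(4, Add(Add(S, j), 2)) = Mul(4, Add(2, S, j)) = Add(8, Mul(4, S), Mul(4, j)))
z = 537046 (z = Mul(-1021, -526) = 537046)
Mul(Pow(Function('F')(4, 6), 2), z) = Mul(Pow(Add(8, Mul(4, 4), Mul(4, 6)), 2), 537046) = Mul(Pow(Add(8, 16, 24), 2), 537046) = Mul(Pow(48, 2), 537046) = Mul(2304, 537046) = 1237353984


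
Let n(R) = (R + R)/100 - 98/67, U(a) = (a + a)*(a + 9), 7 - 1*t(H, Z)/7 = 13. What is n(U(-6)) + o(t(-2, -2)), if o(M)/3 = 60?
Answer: 297844/1675 ≈ 177.82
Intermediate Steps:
t(H, Z) = -42 (t(H, Z) = 49 - 7*13 = 49 - 91 = -42)
o(M) = 180 (o(M) = 3*60 = 180)
U(a) = 2*a*(9 + a) (U(a) = (2*a)*(9 + a) = 2*a*(9 + a))
n(R) = -98/67 + R/50 (n(R) = (2*R)*(1/100) - 98*1/67 = R/50 - 98/67 = -98/67 + R/50)
n(U(-6)) + o(t(-2, -2)) = (-98/67 + (2*(-6)*(9 - 6))/50) + 180 = (-98/67 + (2*(-6)*3)/50) + 180 = (-98/67 + (1/50)*(-36)) + 180 = (-98/67 - 18/25) + 180 = -3656/1675 + 180 = 297844/1675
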